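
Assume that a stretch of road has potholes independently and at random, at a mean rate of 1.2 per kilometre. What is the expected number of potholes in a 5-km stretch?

6

E[N] = λt = 1.2 × 5 = 6 (a 5-km stretch = 5 kilometres).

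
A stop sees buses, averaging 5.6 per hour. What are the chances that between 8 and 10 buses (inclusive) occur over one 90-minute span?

Over the interval, μ = 5.6 × 1.5 = 8.4 (a 90-minute span = 1.5 hours).
P(8 ≤ N ≤ 10) = Σ_{j=8}^{10} e^(−8.4) · 8.4^j/j! ≈ 0.3756.

0.3756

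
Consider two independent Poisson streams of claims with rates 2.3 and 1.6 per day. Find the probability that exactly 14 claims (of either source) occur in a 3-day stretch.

0.0857

Independent Poisson processes superpose: combined rate λ = 2.3 + 1.6 = 3.9 per day.
Over the interval, μ = 3.9 × 3 = 11.7 (a 3-day stretch = 3 days).
P(N = 14) = e^(−11.7) · 11.7^14/14! ≈ 0.0857.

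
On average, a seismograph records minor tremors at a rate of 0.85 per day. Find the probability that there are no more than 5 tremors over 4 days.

0.8705

Over the interval, μ = 0.85 × 4 = 3.4 (4 days).
P(N ≤ 5) = Σ_{j=0}^{5} e^(−μ) μ^j/j! ≈ 0.8705.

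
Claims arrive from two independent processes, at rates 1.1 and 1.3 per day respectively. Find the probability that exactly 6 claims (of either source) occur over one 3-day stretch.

Independent Poisson processes superpose: combined rate λ = 1.1 + 1.3 = 2.4 per day.
Over the interval, μ = 2.4 × 3 = 7.2 (a 3-day stretch = 3 days).
P(N = 6) = e^(−7.2) · 7.2^6/6! ≈ 0.1445.

0.1445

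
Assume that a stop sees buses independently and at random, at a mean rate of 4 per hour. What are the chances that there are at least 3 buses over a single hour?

With mean μ = 4 per hour,
P(N ≥ 3) = 1 − P(N ≤ 2) = 1 − Σ_{j=0}^{2} e^(−μ) μ^j/j! ≈ 0.7619.

0.7619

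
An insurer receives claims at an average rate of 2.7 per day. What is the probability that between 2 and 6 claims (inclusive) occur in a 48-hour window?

0.6728

Over the interval, μ = 2.7 × 2 = 5.4 (a 48-hour window = 2 days).
P(2 ≤ N ≤ 6) = Σ_{j=2}^{6} e^(−5.4) · 5.4^j/j! ≈ 0.6728.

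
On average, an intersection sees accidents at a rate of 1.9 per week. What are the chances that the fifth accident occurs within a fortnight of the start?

Over the interval, μ = 1.9 × 2 = 3.8 (a fortnight = 2 weeks).
The fifth arrival falls in the interval iff at least 5 events occur there: P(S_5 ≤ t) = P(N ≥ 5) = 1 − P(N ≤ 4) ≈ 0.3322.

0.3322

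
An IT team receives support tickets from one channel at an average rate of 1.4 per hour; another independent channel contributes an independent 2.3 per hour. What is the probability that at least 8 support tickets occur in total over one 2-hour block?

0.4607

Independent Poisson processes superpose: combined rate λ = 1.4 + 2.3 = 3.7 per hour.
Over the interval, μ = 3.7 × 2 = 7.4 (a 2-hour block = 2 hours).
P(N ≥ 8) = 1 − P(N ≤ 7) ≈ 0.4607.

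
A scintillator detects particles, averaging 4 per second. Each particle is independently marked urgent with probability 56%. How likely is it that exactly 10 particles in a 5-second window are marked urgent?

Thinning: the particles that are marked urgent themselves form a Poisson process with rate 0.56 × 4 = 2.24 per second.
Over the interval, μ = 2.24 × 5 = 11.2 (a 5-second window = 5 seconds).
P(N = 10) = e^(−11.2) · 11.2^10/10! ≈ 0.1170.

0.1170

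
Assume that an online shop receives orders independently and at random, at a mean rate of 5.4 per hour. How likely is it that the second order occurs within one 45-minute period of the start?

Over the interval, μ = 5.4 × 0.75 = 4.05 (a 45-minute period = 0.75 hours).
The second arrival falls in the interval iff at least 2 events occur there: P(S_2 ≤ t) = P(N ≥ 2) = 1 − P(N ≤ 1) ≈ 0.9120.

0.9120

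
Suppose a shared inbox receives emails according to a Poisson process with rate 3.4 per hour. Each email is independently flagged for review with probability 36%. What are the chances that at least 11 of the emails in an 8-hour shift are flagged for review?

Thinning: the emails that are flagged for review themselves form a Poisson process with rate 0.36 × 3.4 = 1.224 per hour.
Over the interval, μ = 1.224 × 8 = 9.792 (an 8-hour shift = 8 hours).
P(N ≥ 11) = 1 − P(N ≤ 10) ≈ 0.3910.

0.3910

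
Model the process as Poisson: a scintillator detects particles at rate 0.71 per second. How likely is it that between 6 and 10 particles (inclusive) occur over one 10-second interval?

0.6061

Over the interval, μ = 0.71 × 10 = 7.1 (a 10-second interval = 10 seconds).
P(6 ≤ N ≤ 10) = Σ_{j=6}^{10} e^(−7.1) · 7.1^j/j! ≈ 0.6061.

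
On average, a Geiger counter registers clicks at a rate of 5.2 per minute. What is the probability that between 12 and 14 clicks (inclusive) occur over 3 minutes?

Over the interval, μ = 5.2 × 3 = 15.6 (3 minutes).
P(12 ≤ N ≤ 14) = Σ_{j=12}^{14} e^(−15.6) · 15.6^j/j! ≈ 0.2575.

0.2575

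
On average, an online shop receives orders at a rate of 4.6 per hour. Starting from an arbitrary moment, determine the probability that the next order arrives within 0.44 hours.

Inter-arrival times are exponential with rate λ = 4.6 per hour.
P(T ≤ 0.44) = 1 − e^(−λt) = 1 − e^(−4.6 × 0.44) = 1 − e^(−2.024) ≈ 0.8679.

0.8679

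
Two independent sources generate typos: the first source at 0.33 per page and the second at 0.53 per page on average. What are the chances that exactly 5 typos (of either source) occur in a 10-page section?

Independent Poisson processes superpose: combined rate λ = 0.33 + 0.53 = 0.86 per page.
Over the interval, μ = 0.86 × 10 = 8.6 (a 10-page section = 10 pages).
P(N = 5) = e^(−8.6) · 8.6^5/5! ≈ 0.0722.

0.0722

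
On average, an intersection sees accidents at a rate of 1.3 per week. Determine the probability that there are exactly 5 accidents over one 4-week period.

0.1748

Over the interval, μ = 1.3 × 4 = 5.2 (a 4-week period = 4 weeks).
P(N = 5) = e^(−μ) μ^5/5! = e^(−5.2) · 5.2^5/120 ≈ 0.1748.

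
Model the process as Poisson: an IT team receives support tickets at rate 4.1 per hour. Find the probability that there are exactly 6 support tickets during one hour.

With mean μ = 4.1 per hour,
P(N = 6) = e^(−μ) μ^6/6! = e^(−4.1) · 4.1^6/720 ≈ 0.1093.

0.1093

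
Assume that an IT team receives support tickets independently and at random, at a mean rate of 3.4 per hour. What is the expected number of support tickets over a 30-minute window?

1.7

E[N] = λt = 3.4 × 0.5 = 1.7 (a 30-minute window = 0.5 hours).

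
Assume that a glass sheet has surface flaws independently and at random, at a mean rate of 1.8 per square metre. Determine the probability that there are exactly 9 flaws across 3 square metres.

0.0486

Over the interval, μ = 1.8 × 3 = 5.4 (3 square metres).
P(N = 9) = e^(−μ) μ^9/9! = e^(−5.4) · 5.4^9/362880 ≈ 0.0486.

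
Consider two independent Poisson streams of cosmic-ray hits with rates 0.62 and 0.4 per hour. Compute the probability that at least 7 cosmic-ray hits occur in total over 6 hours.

Independent Poisson processes superpose: combined rate λ = 0.62 + 0.4 = 1.02 per hour.
Over the interval, μ = 1.02 × 6 = 6.12 (6 hours).
P(N ≥ 7) = 1 − P(N ≤ 6) ≈ 0.4130.

0.4130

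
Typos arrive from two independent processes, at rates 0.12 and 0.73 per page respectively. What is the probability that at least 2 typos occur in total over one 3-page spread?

0.7228

Independent Poisson processes superpose: combined rate λ = 0.12 + 0.73 = 0.85 per page.
Over the interval, μ = 0.85 × 3 = 2.55 (a 3-page spread = 3 pages).
P(N ≥ 2) = 1 − P(N ≤ 1) ≈ 0.7228.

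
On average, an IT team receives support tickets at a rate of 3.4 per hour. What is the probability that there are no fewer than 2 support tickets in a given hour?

0.8532

With mean μ = 3.4 per hour,
P(N ≥ 2) = 1 − P(N ≤ 1) = 1 − Σ_{j=0}^{1} e^(−μ) μ^j/j! ≈ 0.8532.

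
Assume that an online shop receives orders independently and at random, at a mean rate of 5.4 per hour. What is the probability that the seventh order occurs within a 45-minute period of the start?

Over the interval, μ = 5.4 × 0.75 = 4.05 (a 45-minute period = 0.75 hours).
The seventh arrival falls in the interval iff at least 7 events occur there: P(S_7 ≤ t) = P(N ≥ 7) = 1 − P(N ≤ 6) ≈ 0.1159.

0.1159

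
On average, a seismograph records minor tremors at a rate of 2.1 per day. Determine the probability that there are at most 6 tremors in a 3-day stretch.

Over the interval, μ = 2.1 × 3 = 6.3 (a 3-day stretch = 3 days).
P(N ≤ 6) = Σ_{j=0}^{6} e^(−μ) μ^j/j! ≈ 0.5582.

0.5582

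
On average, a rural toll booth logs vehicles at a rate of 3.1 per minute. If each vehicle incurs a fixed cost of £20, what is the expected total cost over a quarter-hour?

£930

E[N] = 3.1 × 15 = 46.5 (a quarter-hour = 15 minutes); E[cost] = 46.5 × £20 = £930.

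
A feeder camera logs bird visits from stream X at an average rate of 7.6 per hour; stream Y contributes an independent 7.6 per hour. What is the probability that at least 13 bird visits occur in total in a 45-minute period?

Independent Poisson processes superpose: combined rate λ = 7.6 + 7.6 = 15.2 per hour.
Over the interval, μ = 15.2 × 0.75 = 11.4 (a 45-minute period = 0.75 hours).
P(N ≥ 13) = 1 − P(N ≤ 12) ≈ 0.3558.

0.3558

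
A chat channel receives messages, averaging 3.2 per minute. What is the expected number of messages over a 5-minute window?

16

E[N] = λt = 3.2 × 5 = 16 (a 5-minute window = 5 minutes).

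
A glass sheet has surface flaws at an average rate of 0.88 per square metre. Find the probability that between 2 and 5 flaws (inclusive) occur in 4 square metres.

Over the interval, μ = 0.88 × 4 = 3.52 (4 square metres).
P(2 ≤ N ≤ 5) = Σ_{j=2}^{5} e^(−3.52) · 3.52^j/j! ≈ 0.7212.

0.7212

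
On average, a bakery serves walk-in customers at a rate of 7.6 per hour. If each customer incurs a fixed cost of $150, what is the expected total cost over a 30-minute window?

E[N] = 7.6 × 0.5 = 3.8 (a 30-minute window = 0.5 hours); E[cost] = 3.8 × $150 = $570.

$570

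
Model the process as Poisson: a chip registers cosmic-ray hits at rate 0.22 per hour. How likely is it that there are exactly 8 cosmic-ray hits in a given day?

Over the interval, μ = 0.22 × 24 = 5.28 (a day = 24 hours).
P(N = 8) = e^(−μ) μ^8/8! = e^(−5.28) · 5.28^8/40320 ≈ 0.0763.

0.0763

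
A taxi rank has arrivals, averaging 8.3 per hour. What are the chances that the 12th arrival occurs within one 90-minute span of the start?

0.5888

Over the interval, μ = 8.3 × 1.5 = 12.45 (a 90-minute span = 1.5 hours).
The 12th arrival falls in the interval iff at least 12 events occur there: P(S_12 ≤ t) = P(N ≥ 12) = 1 − P(N ≤ 11) ≈ 0.5888.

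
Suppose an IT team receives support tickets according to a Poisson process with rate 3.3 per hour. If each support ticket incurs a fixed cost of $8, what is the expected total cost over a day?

$633.6

E[N] = 3.3 × 24 = 79.2 (a day = 24 hours); E[cost] = 79.2 × $8 = $633.6.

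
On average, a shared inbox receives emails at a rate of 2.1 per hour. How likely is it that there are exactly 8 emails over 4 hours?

0.1382

Over the interval, μ = 2.1 × 4 = 8.4 (4 hours).
P(N = 8) = e^(−μ) μ^8/8! = e^(−8.4) · 8.4^8/40320 ≈ 0.1382.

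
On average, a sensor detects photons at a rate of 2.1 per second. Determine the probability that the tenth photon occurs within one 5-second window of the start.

0.6029

Over the interval, μ = 2.1 × 5 = 10.5 (a 5-second window = 5 seconds).
The tenth arrival falls in the interval iff at least 10 events occur there: P(S_10 ≤ t) = P(N ≥ 10) = 1 − P(N ≤ 9) ≈ 0.6029.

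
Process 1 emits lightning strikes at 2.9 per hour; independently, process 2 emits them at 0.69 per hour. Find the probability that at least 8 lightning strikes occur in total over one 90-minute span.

Independent Poisson processes superpose: combined rate λ = 2.9 + 0.69 = 3.59 per hour.
Over the interval, μ = 3.59 × 1.5 = 5.385 (a 90-minute span = 1.5 hours).
P(N ≥ 8) = 1 − P(N ≤ 7) ≈ 0.1765.

0.1765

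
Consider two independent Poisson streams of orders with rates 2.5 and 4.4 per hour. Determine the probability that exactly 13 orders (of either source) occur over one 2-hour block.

Independent Poisson processes superpose: combined rate λ = 2.5 + 4.4 = 6.9 per hour.
Over the interval, μ = 6.9 × 2 = 13.8 (a 2-hour block = 2 hours).
P(N = 13) = e^(−13.8) · 13.8^13/13! ≈ 0.1074.

0.1074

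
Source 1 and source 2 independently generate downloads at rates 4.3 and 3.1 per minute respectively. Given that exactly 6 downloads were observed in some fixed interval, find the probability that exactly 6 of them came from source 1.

Given the total, each event is independently from source 1 with probability p = λ_1/(λ_1+λ_2) = 4.3/7.4 ≈ 0.5811.
So K ~ Binomial(6, 4.3/7.4): P(K = 6) = C(6,6) · (4.3/7.4)^6 · (3.1/7.4)^0 ≈ 0.0385.

0.0385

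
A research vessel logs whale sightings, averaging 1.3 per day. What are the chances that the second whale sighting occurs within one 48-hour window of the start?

Over the interval, μ = 1.3 × 2 = 2.6 (a 48-hour window = 2 days).
The second arrival falls in the interval iff at least 2 events occur there: P(S_2 ≤ t) = P(N ≥ 2) = 1 − P(N ≤ 1) ≈ 0.7326.

0.7326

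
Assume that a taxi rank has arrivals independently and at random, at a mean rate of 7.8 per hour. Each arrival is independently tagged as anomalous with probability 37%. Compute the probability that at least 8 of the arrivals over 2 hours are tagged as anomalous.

0.2253

Thinning: the arrivals that are tagged as anomalous themselves form a Poisson process with rate 0.37 × 7.8 = 2.886 per hour.
Over the interval, μ = 2.886 × 2 = 5.772 (2 hours).
P(N ≥ 8) = 1 − P(N ≤ 7) ≈ 0.2253.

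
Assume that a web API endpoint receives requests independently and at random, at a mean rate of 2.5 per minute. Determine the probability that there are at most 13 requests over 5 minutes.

0.6278

Over the interval, μ = 2.5 × 5 = 12.5 (5 minutes).
P(N ≤ 13) = Σ_{j=0}^{13} e^(−μ) μ^j/j! ≈ 0.6278.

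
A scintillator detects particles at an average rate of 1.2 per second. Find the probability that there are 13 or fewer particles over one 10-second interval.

Over the interval, μ = 1.2 × 10 = 12 (a 10-second interval = 10 seconds).
P(N ≤ 13) = Σ_{j=0}^{13} e^(−μ) μ^j/j! ≈ 0.6815.

0.6815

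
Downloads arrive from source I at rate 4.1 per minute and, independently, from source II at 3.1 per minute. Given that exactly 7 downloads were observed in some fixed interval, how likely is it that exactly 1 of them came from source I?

0.0254

Given the total, each event is independently from source I with probability p = λ_I/(λ_I+λ_II) = 4.1/7.2 ≈ 0.5694.
So K ~ Binomial(7, 4.1/7.2): P(K = 1) = C(7,1) · (4.1/7.2)^1 · (3.1/7.2)^6 ≈ 0.0254.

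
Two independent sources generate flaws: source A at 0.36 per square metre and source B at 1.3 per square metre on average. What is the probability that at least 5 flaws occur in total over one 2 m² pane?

0.2411

Independent Poisson processes superpose: combined rate λ = 0.36 + 1.3 = 1.66 per square metre.
Over the interval, μ = 1.66 × 2 = 3.32 (a 2 m² pane = 2 square metres).
P(N ≥ 5) = 1 − P(N ≤ 4) ≈ 0.2411.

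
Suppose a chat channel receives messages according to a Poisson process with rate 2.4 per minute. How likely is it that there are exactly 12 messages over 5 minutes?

0.1144

Over the interval, μ = 2.4 × 5 = 12 (5 minutes).
P(N = 12) = e^(−μ) μ^12/12! = e^(−12) · 12^12/479001600 ≈ 0.1144.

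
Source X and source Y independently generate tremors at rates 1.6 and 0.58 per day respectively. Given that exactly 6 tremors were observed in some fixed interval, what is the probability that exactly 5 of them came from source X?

Given the total, each event is independently from source X with probability p = λ_X/(λ_X+λ_Y) = 1.6/2.18 ≈ 0.7339.
So K ~ Binomial(6, 1.6/2.18): P(K = 5) = C(6,5) · (1.6/2.18)^5 · (0.58/2.18)^1 ≈ 0.3400.

0.3400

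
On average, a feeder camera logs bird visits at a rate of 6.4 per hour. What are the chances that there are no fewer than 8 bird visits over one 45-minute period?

0.1133

Over the interval, μ = 6.4 × 0.75 = 4.8 (a 45-minute period = 0.75 hours).
P(N ≥ 8) = 1 − P(N ≤ 7) = 1 − Σ_{j=0}^{7} e^(−μ) μ^j/j! ≈ 0.1133.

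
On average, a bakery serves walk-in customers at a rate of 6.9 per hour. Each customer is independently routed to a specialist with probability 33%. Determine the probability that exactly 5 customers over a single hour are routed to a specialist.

Thinning: the customers that are routed to a specialist themselves form a Poisson process with rate 0.33 × 6.9 = 2.277 per hour.
So μ = 2.277.
P(N = 5) = e^(−2.277) · 2.277^5/5! ≈ 0.0523.

0.0523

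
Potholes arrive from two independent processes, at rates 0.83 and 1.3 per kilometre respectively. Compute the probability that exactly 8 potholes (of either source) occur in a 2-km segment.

0.0380

Independent Poisson processes superpose: combined rate λ = 0.83 + 1.3 = 2.13 per kilometre.
Over the interval, μ = 2.13 × 2 = 4.26 (a 2-km segment = 2 kilometres).
P(N = 8) = e^(−4.26) · 4.26^8/8! ≈ 0.0380.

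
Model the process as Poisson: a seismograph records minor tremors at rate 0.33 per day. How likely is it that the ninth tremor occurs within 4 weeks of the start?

Over the interval, μ = 0.33 × 28 = 9.24 (4 weeks = 28 days).
The ninth arrival falls in the interval iff at least 9 events occur there: P(S_9 ≤ t) = P(N ≥ 9) = 1 − P(N ≤ 8) ≈ 0.5755.

0.5755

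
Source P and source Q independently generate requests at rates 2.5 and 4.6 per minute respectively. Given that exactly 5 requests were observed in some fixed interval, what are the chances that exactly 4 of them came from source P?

Given the total, each event is independently from source P with probability p = λ_P/(λ_P+λ_Q) = 2.5/7.1 ≈ 0.3521.
So K ~ Binomial(5, 2.5/7.1): P(K = 4) = C(5,4) · (2.5/7.1)^4 · (4.6/7.1)^1 ≈ 0.0498.

0.0498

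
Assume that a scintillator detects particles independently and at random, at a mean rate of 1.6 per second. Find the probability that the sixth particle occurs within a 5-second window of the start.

0.8088

Over the interval, μ = 1.6 × 5 = 8 (a 5-second window = 5 seconds).
The sixth arrival falls in the interval iff at least 6 events occur there: P(S_6 ≤ t) = P(N ≥ 6) = 1 − P(N ≤ 5) ≈ 0.8088.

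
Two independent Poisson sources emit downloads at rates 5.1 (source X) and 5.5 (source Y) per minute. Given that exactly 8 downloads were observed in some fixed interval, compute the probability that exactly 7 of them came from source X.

Given the total, each event is independently from source X with probability p = λ_X/(λ_X+λ_Y) = 5.1/10.6 ≈ 0.4811.
So K ~ Binomial(8, 5.1/10.6): P(K = 7) = C(8,7) · (5.1/10.6)^7 · (5.5/10.6)^1 ≈ 0.0248.

0.0248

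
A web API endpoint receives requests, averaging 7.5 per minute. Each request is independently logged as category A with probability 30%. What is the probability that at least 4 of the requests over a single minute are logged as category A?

0.1906

Thinning: the requests that are logged as category A themselves form a Poisson process with rate 0.3 × 7.5 = 2.25 per minute.
So μ = 2.25.
P(N ≥ 4) = 1 − P(N ≤ 3) ≈ 0.1906.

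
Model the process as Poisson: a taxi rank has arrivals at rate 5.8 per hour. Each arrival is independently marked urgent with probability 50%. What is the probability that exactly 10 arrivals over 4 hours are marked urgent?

0.1114

Thinning: the arrivals that are marked urgent themselves form a Poisson process with rate 0.5 × 5.8 = 2.9 per hour.
Over the interval, μ = 2.9 × 4 = 11.6 (4 hours).
P(N = 10) = e^(−11.6) · 11.6^10/10! ≈ 0.1114.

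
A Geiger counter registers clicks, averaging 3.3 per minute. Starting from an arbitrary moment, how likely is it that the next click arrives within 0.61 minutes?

Inter-arrival times are exponential with rate λ = 3.3 per minute.
P(T ≤ 0.61) = 1 − e^(−λt) = 1 − e^(−3.3 × 0.61) = 1 − e^(−2.013) ≈ 0.8664.

0.8664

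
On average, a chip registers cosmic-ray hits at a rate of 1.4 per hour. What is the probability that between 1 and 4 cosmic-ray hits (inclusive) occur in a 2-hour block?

Over the interval, μ = 1.4 × 2 = 2.8 (a 2-hour block = 2 hours).
P(1 ≤ N ≤ 4) = Σ_{j=1}^{4} e^(−2.8) · 2.8^j/j! ≈ 0.7869.

0.7869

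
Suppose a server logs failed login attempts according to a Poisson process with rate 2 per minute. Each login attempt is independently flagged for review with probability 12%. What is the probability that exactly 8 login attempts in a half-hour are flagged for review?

0.1337

Thinning: the login attempts that are flagged for review themselves form a Poisson process with rate 0.12 × 2 = 0.24 per minute.
Over the interval, μ = 0.24 × 30 = 7.2 (a half-hour = 30 minutes).
P(N = 8) = e^(−7.2) · 7.2^8/8! ≈ 0.1337.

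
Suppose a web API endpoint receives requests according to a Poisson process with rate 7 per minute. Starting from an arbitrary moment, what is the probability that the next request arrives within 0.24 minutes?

0.8136

Inter-arrival times are exponential with rate λ = 7 per minute.
P(T ≤ 0.24) = 1 − e^(−λt) = 1 − e^(−7 × 0.24) = 1 − e^(−1.68) ≈ 0.8136.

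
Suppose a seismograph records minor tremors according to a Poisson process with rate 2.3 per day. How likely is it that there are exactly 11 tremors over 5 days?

0.1181

Over the interval, μ = 2.3 × 5 = 11.5 (5 days).
P(N = 11) = e^(−μ) μ^11/11! = e^(−11.5) · 11.5^11/39916800 ≈ 0.1181.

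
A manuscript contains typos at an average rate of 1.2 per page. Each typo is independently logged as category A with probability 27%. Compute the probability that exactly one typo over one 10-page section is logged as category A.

Thinning: the typos that are logged as category A themselves form a Poisson process with rate 0.27 × 1.2 = 0.324 per page.
Over the interval, μ = 0.324 × 10 = 3.24 (a 10-page section = 10 pages).
P(N = 1) = e^(−3.24) · 3.24^1/1! ≈ 0.1269.

0.1269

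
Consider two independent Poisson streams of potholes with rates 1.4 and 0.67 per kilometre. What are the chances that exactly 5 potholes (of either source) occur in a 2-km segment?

Independent Poisson processes superpose: combined rate λ = 1.4 + 0.67 = 2.07 per kilometre.
Over the interval, μ = 2.07 × 2 = 4.14 (a 2-km segment = 2 kilometres).
P(N = 5) = e^(−4.14) · 4.14^5/5! ≈ 0.1614.

0.1614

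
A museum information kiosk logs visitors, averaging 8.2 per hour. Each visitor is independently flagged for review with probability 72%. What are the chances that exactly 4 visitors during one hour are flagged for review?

Thinning: the visitors that are flagged for review themselves form a Poisson process with rate 0.72 × 8.2 = 5.904 per hour.
So μ = 5.904.
P(N = 4) = e^(−5.904) · 5.904^4/4! ≈ 0.1381.

0.1381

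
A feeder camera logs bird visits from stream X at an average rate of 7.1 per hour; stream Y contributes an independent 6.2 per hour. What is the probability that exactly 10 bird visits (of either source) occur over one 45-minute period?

0.1251

Independent Poisson processes superpose: combined rate λ = 7.1 + 6.2 = 13.3 per hour.
Over the interval, μ = 13.3 × 0.75 = 9.975 (a 45-minute period = 0.75 hours).
P(N = 10) = e^(−9.975) · 9.975^10/10! ≈ 0.1251.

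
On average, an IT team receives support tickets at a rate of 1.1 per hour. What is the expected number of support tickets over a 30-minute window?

0.55

E[N] = λt = 1.1 × 0.5 = 0.55 (a 30-minute window = 0.5 hours).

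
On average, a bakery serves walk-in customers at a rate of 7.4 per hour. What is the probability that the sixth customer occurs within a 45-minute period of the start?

Over the interval, μ = 7.4 × 0.75 = 5.55 (a 45-minute period = 0.75 hours).
The sixth arrival falls in the interval iff at least 6 events occur there: P(S_6 ≤ t) = P(N ≥ 6) = 1 − P(N ≤ 5) ≈ 0.4796.

0.4796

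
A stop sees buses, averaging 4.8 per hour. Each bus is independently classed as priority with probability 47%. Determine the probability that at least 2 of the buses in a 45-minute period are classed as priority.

0.5043

Thinning: the buses that are classed as priority themselves form a Poisson process with rate 0.47 × 4.8 = 2.256 per hour.
Over the interval, μ = 2.256 × 0.75 = 1.692 (a 45-minute period = 0.75 hours).
P(N ≥ 2) = 1 − P(N ≤ 1) ≈ 0.5043.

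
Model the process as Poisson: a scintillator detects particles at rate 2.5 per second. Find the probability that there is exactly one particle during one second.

0.2052

With mean μ = 2.5 per second,
P(N = 1) = e^(−μ) μ^1/1! = e^(−2.5) · 2.5^1/1 ≈ 0.2052.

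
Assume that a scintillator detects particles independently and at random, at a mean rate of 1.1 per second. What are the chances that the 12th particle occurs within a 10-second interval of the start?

0.4207

Over the interval, μ = 1.1 × 10 = 11 (a 10-second interval = 10 seconds).
The 12th arrival falls in the interval iff at least 12 events occur there: P(S_12 ≤ t) = P(N ≥ 12) = 1 − P(N ≤ 11) ≈ 0.4207.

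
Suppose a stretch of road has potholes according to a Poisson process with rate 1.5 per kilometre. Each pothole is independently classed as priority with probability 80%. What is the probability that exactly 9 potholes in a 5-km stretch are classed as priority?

0.0688

Thinning: the potholes that are classed as priority themselves form a Poisson process with rate 0.8 × 1.5 = 1.2 per kilometre.
Over the interval, μ = 1.2 × 5 = 6 (a 5-km stretch = 5 kilometres).
P(N = 9) = e^(−6) · 6^9/9! ≈ 0.0688.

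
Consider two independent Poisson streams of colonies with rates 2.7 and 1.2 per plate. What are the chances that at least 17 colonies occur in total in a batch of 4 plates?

Independent Poisson processes superpose: combined rate λ = 2.7 + 1.2 = 3.9 per plate.
Over the interval, μ = 3.9 × 4 = 15.6 (a batch of 4 plates = 4 plates).
P(N ≥ 17) = 1 − P(N ≤ 16) ≈ 0.3944.

0.3944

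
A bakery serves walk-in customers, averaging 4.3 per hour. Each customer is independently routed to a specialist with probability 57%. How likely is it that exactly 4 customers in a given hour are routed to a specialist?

Thinning: the customers that are routed to a specialist themselves form a Poisson process with rate 0.57 × 4.3 = 2.451 per hour.
So μ = 2.451.
P(N = 4) = e^(−2.451) · 2.451^4/4! ≈ 0.1296.

0.1296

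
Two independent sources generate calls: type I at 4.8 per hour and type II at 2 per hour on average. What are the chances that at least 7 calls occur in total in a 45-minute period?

0.2526

Independent Poisson processes superpose: combined rate λ = 4.8 + 2 = 6.8 per hour.
Over the interval, μ = 6.8 × 0.75 = 5.1 (a 45-minute period = 0.75 hours).
P(N ≥ 7) = 1 − P(N ≤ 6) ≈ 0.2526.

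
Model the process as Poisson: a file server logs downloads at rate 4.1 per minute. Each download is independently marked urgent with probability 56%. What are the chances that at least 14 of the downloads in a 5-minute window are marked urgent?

0.2650

Thinning: the downloads that are marked urgent themselves form a Poisson process with rate 0.56 × 4.1 = 2.296 per minute.
Over the interval, μ = 2.296 × 5 = 11.48 (a 5-minute window = 5 minutes).
P(N ≥ 14) = 1 − P(N ≤ 13) ≈ 0.2650.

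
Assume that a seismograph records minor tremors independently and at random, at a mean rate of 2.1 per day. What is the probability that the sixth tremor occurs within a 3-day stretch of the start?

Over the interval, μ = 2.1 × 3 = 6.3 (a 3-day stretch = 3 days).
The sixth arrival falls in the interval iff at least 6 events occur there: P(S_6 ≤ t) = P(N ≥ 6) = 1 − P(N ≤ 5) ≈ 0.6012.

0.6012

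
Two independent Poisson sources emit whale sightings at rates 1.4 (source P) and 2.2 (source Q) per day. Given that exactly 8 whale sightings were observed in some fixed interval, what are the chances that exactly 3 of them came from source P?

0.2807

Given the total, each event is independently from source P with probability p = λ_P/(λ_P+λ_Q) = 1.4/3.6 ≈ 0.3889.
So K ~ Binomial(8, 1.4/3.6): P(K = 3) = C(8,3) · (1.4/3.6)^3 · (2.2/3.6)^5 ≈ 0.2807.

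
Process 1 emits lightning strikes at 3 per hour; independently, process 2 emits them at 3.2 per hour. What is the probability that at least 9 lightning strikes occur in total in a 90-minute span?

Independent Poisson processes superpose: combined rate λ = 3 + 3.2 = 6.2 per hour.
Over the interval, μ = 6.2 × 1.5 = 9.3 (a 90-minute span = 1.5 hours).
P(N ≥ 9) = 1 − P(N ≤ 8) ≈ 0.5832.

0.5832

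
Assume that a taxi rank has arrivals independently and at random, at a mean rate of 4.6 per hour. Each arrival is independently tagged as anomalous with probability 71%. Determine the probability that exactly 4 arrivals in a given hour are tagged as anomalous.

0.1809

Thinning: the arrivals that are tagged as anomalous themselves form a Poisson process with rate 0.71 × 4.6 = 3.266 per hour.
So μ = 3.266.
P(N = 4) = e^(−3.266) · 3.266^4/4! ≈ 0.1809.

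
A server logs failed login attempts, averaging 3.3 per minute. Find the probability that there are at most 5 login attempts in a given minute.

With mean μ = 3.3 per minute,
P(N ≤ 5) = Σ_{j=0}^{5} e^(−μ) μ^j/j! ≈ 0.8829.

0.8829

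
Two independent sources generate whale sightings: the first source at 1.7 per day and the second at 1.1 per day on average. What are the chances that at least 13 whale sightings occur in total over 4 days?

0.3334

Independent Poisson processes superpose: combined rate λ = 1.7 + 1.1 = 2.8 per day.
Over the interval, μ = 2.8 × 4 = 11.2 (4 days).
P(N ≥ 13) = 1 − P(N ≤ 12) ≈ 0.3334.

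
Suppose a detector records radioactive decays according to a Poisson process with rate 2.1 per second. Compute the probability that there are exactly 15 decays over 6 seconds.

Over the interval, μ = 2.1 × 6 = 12.6 (6 seconds).
P(N = 15) = e^(−μ) μ^15/15! = e^(−12.6) · 12.6^15/1307674368000 ≈ 0.0826.

0.0826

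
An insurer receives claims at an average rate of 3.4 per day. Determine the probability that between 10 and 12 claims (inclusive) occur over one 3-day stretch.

Over the interval, μ = 3.4 × 3 = 10.2 (a 3-day stretch = 3 days).
P(10 ≤ N ≤ 12) = Σ_{j=10}^{12} e^(−10.2) · 10.2^j/j! ≈ 0.3391.

0.3391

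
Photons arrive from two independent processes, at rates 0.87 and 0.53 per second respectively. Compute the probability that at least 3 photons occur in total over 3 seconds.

0.7898

Independent Poisson processes superpose: combined rate λ = 0.87 + 0.53 = 1.4 per second.
Over the interval, μ = 1.4 × 3 = 4.2 (3 seconds).
P(N ≥ 3) = 1 − P(N ≤ 2) ≈ 0.7898.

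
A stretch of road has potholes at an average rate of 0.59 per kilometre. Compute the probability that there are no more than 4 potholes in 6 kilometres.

0.7179

Over the interval, μ = 0.59 × 6 = 3.54 (6 kilometres).
P(N ≤ 4) = Σ_{j=0}^{4} e^(−μ) μ^j/j! ≈ 0.7179.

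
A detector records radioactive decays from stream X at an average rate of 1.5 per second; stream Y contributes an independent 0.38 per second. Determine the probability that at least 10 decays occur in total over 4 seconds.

0.2259

Independent Poisson processes superpose: combined rate λ = 1.5 + 0.38 = 1.88 per second.
Over the interval, μ = 1.88 × 4 = 7.52 (4 seconds).
P(N ≥ 10) = 1 − P(N ≤ 9) ≈ 0.2259.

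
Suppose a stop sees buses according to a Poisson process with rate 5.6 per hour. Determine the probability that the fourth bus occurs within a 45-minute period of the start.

Over the interval, μ = 5.6 × 0.75 = 4.2 (a 45-minute period = 0.75 hours).
The fourth arrival falls in the interval iff at least 4 events occur there: P(S_4 ≤ t) = P(N ≥ 4) = 1 − P(N ≤ 3) ≈ 0.6046.

0.6046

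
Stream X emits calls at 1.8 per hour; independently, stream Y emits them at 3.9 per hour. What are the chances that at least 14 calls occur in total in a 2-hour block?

Independent Poisson processes superpose: combined rate λ = 1.8 + 3.9 = 5.7 per hour.
Over the interval, μ = 5.7 × 2 = 11.4 (a 2-hour block = 2 hours).
P(N ≥ 14) = 1 − P(N ≤ 13) ≈ 0.2570.

0.2570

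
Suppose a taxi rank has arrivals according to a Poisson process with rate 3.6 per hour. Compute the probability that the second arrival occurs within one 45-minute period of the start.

Over the interval, μ = 3.6 × 0.75 = 2.7 (a 45-minute period = 0.75 hours).
The second arrival falls in the interval iff at least 2 events occur there: P(S_2 ≤ t) = P(N ≥ 2) = 1 − P(N ≤ 1) ≈ 0.7513.

0.7513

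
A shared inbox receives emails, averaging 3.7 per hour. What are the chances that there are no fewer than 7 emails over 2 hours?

0.6080

Over the interval, μ = 3.7 × 2 = 7.4 (2 hours).
P(N ≥ 7) = 1 − P(N ≤ 6) = 1 − Σ_{j=0}^{6} e^(−μ) μ^j/j! ≈ 0.6080.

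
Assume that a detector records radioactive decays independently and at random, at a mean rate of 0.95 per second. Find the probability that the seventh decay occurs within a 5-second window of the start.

Over the interval, μ = 0.95 × 5 = 4.75 (a 5-second window = 5 seconds).
The seventh arrival falls in the interval iff at least 7 events occur there: P(S_7 ≤ t) = P(N ≥ 7) = 1 − P(N ≤ 6) ≈ 0.2022.

0.2022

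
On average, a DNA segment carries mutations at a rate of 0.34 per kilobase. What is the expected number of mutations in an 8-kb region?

E[N] = λt = 0.34 × 8 = 2.72 (an 8-kb region = 8 kilobases).

2.72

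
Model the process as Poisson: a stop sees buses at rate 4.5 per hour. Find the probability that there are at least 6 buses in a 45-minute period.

0.1263

Over the interval, μ = 4.5 × 0.75 = 3.375 (a 45-minute period = 0.75 hours).
P(N ≥ 6) = 1 − P(N ≤ 5) = 1 − Σ_{j=0}^{5} e^(−μ) μ^j/j! ≈ 0.1263.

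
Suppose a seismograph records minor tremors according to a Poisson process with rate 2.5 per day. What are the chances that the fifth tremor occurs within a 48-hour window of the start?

Over the interval, μ = 2.5 × 2 = 5 (a 48-hour window = 2 days).
The fifth arrival falls in the interval iff at least 5 events occur there: P(S_5 ≤ t) = P(N ≥ 5) = 1 − P(N ≤ 4) ≈ 0.5595.

0.5595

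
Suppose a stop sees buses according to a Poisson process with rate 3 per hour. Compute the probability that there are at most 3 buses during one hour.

With mean μ = 3 per hour,
P(N ≤ 3) = Σ_{j=0}^{3} e^(−μ) μ^j/j! ≈ 0.6472.

0.6472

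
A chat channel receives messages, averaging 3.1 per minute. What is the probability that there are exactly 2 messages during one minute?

0.2165

With mean μ = 3.1 per minute,
P(N = 2) = e^(−μ) μ^2/2! = e^(−3.1) · 3.1^2/2 ≈ 0.2165.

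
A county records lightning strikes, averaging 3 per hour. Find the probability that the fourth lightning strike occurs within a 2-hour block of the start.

Over the interval, μ = 3 × 2 = 6 (a 2-hour block = 2 hours).
The fourth arrival falls in the interval iff at least 4 events occur there: P(S_4 ≤ t) = P(N ≥ 4) = 1 − P(N ≤ 3) ≈ 0.8488.

0.8488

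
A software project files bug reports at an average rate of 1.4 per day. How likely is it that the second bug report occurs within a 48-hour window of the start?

0.7689

Over the interval, μ = 1.4 × 2 = 2.8 (a 48-hour window = 2 days).
The second arrival falls in the interval iff at least 2 events occur there: P(S_2 ≤ t) = P(N ≥ 2) = 1 − P(N ≤ 1) ≈ 0.7689.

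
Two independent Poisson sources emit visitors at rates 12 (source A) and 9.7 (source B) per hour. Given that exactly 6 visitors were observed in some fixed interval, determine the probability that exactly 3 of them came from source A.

0.3021

Given the total, each event is independently from source A with probability p = λ_A/(λ_A+λ_B) = 12/21.7 ≈ 0.5530.
So K ~ Binomial(6, 12/21.7): P(K = 3) = C(6,3) · (12/21.7)^3 · (9.7/21.7)^3 ≈ 0.3021.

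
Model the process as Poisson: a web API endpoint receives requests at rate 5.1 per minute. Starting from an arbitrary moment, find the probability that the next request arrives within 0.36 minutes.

0.8405

Inter-arrival times are exponential with rate λ = 5.1 per minute.
P(T ≤ 0.36) = 1 − e^(−λt) = 1 − e^(−5.1 × 0.36) = 1 − e^(−1.836) ≈ 0.8405.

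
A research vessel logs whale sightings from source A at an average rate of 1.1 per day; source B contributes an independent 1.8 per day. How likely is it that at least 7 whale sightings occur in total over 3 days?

0.7645

Independent Poisson processes superpose: combined rate λ = 1.1 + 1.8 = 2.9 per day.
Over the interval, μ = 2.9 × 3 = 8.7 (3 days).
P(N ≥ 7) = 1 − P(N ≤ 6) ≈ 0.7645.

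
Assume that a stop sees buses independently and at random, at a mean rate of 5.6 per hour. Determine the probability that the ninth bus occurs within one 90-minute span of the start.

0.4631

Over the interval, μ = 5.6 × 1.5 = 8.4 (a 90-minute span = 1.5 hours).
The ninth arrival falls in the interval iff at least 9 events occur there: P(S_9 ≤ t) = P(N ≥ 9) = 1 − P(N ≤ 8) ≈ 0.4631.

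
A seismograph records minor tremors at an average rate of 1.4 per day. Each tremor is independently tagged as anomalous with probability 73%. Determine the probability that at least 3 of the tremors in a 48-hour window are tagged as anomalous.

Thinning: the tremors that are tagged as anomalous themselves form a Poisson process with rate 0.73 × 1.4 = 1.022 per day.
Over the interval, μ = 1.022 × 2 = 2.044 (a 48-hour window = 2 days).
P(N ≥ 3) = 1 − P(N ≤ 2) ≈ 0.3352.

0.3352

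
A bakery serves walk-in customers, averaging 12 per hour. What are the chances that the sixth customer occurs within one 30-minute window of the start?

Over the interval, μ = 12 × 0.5 = 6 (a 30-minute window = 0.5 hours).
The sixth arrival falls in the interval iff at least 6 events occur there: P(S_6 ≤ t) = P(N ≥ 6) = 1 − P(N ≤ 5) ≈ 0.5543.

0.5543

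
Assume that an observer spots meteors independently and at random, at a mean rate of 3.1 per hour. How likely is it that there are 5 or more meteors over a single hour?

0.2018

With mean μ = 3.1 per hour,
P(N ≥ 5) = 1 − P(N ≤ 4) = 1 − Σ_{j=0}^{4} e^(−μ) μ^j/j! ≈ 0.2018.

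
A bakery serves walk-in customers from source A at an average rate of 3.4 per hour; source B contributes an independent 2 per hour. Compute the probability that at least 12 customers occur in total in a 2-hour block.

Independent Poisson processes superpose: combined rate λ = 3.4 + 2 = 5.4 per hour.
Over the interval, μ = 5.4 × 2 = 10.8 (a 2-hour block = 2 hours).
P(N ≥ 12) = 1 − P(N ≤ 11) ≈ 0.3969.

0.3969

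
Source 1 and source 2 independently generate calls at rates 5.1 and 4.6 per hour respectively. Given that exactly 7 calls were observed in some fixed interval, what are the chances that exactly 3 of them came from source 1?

Given the total, each event is independently from source 1 with probability p = λ_1/(λ_1+λ_2) = 5.1/9.7 ≈ 0.5258.
So K ~ Binomial(7, 5.1/9.7): P(K = 3) = C(7,3) · (5.1/9.7)^3 · (4.6/9.7)^4 ≈ 0.2573.

0.2573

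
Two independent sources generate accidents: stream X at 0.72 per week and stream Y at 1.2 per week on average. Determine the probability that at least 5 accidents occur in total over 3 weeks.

Independent Poisson processes superpose: combined rate λ = 0.72 + 1.2 = 1.92 per week.
Over the interval, μ = 1.92 × 3 = 5.76 (3 weeks).
P(N ≥ 5) = 1 − P(N ≤ 4) ≈ 0.6815.

0.6815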